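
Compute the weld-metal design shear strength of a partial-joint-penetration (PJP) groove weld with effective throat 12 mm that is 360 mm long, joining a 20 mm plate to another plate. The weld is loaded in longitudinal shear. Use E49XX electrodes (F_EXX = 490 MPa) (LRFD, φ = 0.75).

Effective throat (given) t_e = 12 mm.
A_we = 12 × 360 = 4320 mm².
F_nw = 0.6 F_EXX = 294 MPa.
φR_n = 0.75 × 294 × 4320 × 10⁻³ = 952.6 kN.

φR_n ≈ 953 kN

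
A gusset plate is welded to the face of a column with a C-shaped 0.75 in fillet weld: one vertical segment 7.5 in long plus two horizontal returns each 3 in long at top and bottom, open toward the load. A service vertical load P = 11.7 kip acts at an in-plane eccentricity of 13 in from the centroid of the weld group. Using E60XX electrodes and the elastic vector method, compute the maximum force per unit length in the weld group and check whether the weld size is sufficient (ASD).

f_max ≈ 5.61 kip/in; adequate

E60XX → F_EXX = 60 ksi.
Total weld length L_w = 13.5 in. Treat welds as unit-width lines.
Centroid: x̄ = 2×3×1.5 / 13.5 = 0.6667 in from the vertical weld.
Polar moment about centroid: J = I_x + I_y = [7.5³/12 + 2×3×3.75²] + [7.5×0.6667² + 2(3³/12 + 3×0.8333²)] = 131.5 in³.
Direct shear f_v = P/L_w = 11.7 / 13.5 = 0.8667 kip/in (vertical).
Torsion M = P·e = 11.7 × 13 = 152.1 kip·in.
Critical point at (x, y) = (2.333, 3.75) from centroid. f_tx = M·y/J = 4.336 kip/in; f_ty = M·x/J = 2.698 kip/in.
Resultant f_max = √[f_tx² + (f_v + f_ty)²] = √[4.336² + (0.8667 + 2.698)²] = 5.614 kip/in.
Capacity per unit length: r_n/Ω = (1/2.0) × 0.6 × 60 × (0.707 × 0.75) = 9.544 kip/in.
5.614 ≤ 9.544 → adequate.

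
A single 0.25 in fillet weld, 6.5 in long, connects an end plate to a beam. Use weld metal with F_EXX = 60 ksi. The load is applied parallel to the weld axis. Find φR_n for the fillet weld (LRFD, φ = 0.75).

Effective throat t_e = 0.707 × 0.25 = 0.1767 in.
Total length L = 6.5 in; A_we = 0.1767 × 6.5 = 1.149 in².
F_nw = 0.6 F_EXX = 0.6 × 60 = 36 ksi.
φR_n = 0.75 × 36 × 1.149 = 31.02 kips.

φR_n ≈ 31 kips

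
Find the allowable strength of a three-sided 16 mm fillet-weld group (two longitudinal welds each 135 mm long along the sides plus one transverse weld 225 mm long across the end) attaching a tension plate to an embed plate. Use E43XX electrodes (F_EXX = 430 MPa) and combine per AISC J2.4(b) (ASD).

t_e = 0.707 × 16 = 11.31 mm.
R_nwl = 0.6 × 430 × 11.31 × 270 × 10⁻³ = 788 kN (longitudinal, 2 welds).
R_nwt = 0.6 × 430 × 11.31 × 225 × 10⁻³ = 656.7 kN (transverse, base value).
(i) R_nwl + R_nwt = 1445 kN; (ii) 0.85 R_nwl + 1.5 R_nwt = 1655 kN.
R_n = max = 1655 kN [governs: (ii)]; R_n/Ω = 827.4 kN.

R_n/Ω ≈ 827 kN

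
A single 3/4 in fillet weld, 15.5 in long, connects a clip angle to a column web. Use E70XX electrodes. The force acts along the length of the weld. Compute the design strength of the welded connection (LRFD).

φR_n ≈ 259 kip

E70XX → F_EXX = 70 ksi.
Effective throat t_e = 0.707 × 0.75 = 0.5302 in.
Total length L = 15.5 in; A_we = 0.5302 × 15.5 = 8.219 in².
F_nw = 0.6 F_EXX = 0.6 × 70 = 42 ksi.
φR_n = 0.75 × 42 × 8.219 = 258.9 kip.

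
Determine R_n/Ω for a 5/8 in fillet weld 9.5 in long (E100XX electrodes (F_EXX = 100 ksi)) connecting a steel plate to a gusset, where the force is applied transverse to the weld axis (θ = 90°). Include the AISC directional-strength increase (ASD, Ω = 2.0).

t_e = 0.707 × 0.625 = 0.4419 in; A_we = 0.4419 × 9.5 = 4.198 in².
Directional factor: 1.0 + 0.5 sin^1.5(90°) = 1.5.
F_nw = 0.6 × 100 × 1.5 = 90 ksi.
R_n/Ω = (90 × 4.198) / 2.0 = 188.9 kips.

R_n/Ω ≈ 189 kips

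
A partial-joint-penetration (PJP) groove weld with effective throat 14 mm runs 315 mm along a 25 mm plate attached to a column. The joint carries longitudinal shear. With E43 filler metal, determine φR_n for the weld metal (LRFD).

φR_n ≈ 853 kN

E43XX → F_EXX = 430 MPa.
Effective throat (given) t_e = 14 mm.
A_we = 14 × 315 = 4410 mm².
F_nw = 0.6 F_EXX = 258 MPa.
φR_n = 0.75 × 258 × 4410 × 10⁻³ = 853.3 kN.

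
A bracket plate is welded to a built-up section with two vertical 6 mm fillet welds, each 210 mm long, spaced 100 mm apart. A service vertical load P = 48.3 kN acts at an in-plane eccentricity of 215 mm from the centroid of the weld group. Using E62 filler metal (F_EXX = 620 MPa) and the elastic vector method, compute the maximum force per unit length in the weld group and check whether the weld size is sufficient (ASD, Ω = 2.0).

f_max ≈ 525 N/mm; adequate

Total weld length L_w = 420 mm. Treat welds as unit-width lines.
Polar moment about centroid: J = 2[d³/12 + d(b/2)²] = 2[210³/12 + 210×50²] = 2594000 mm³.
Direct shear f_v = P/L_w = 48.3×10³ / 420 = 115 N/mm (vertical).
Torsion M = P·e = 48.3×10³ × 215 = 10384000 N·mm.
Critical point at (x, y) = (50, 105) from centroid. f_tx = M·y/J = 420.4 N/mm; f_ty = M·x/J = 200.2 N/mm.
Resultant f_max = √[f_tx² + (f_v + f_ty)²] = √[420.4² + (115 + 200.2)²] = 525.5 N/mm.
Capacity per unit length: r_n/Ω = (1/2.0) × 0.6 × 620 × (0.707 × 6) = 789 N/mm.
525.5 ≤ 789 → adequate.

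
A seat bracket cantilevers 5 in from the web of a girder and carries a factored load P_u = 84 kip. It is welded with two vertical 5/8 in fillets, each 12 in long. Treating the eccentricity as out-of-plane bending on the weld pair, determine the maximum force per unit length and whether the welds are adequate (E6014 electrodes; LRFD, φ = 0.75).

f_max ≈ 9.42 kip/in; adequate

E60XX → F_EXX = 60 ksi.
L_w = 2 × 12 = 24 in; section modulus (unit throat) S = 2 × L²/6 = 48 in².
Direct shear f_v = P/L_w = 84/24 = 3.5 kip/in.
Moment M = P × e = 84 × 5 = 420 kip·in; bending f_b = M/S = 8.75 kip/in.
f_max = √(f_v² + f_b²) = √(3.5² + 8.75²) = 9.424 kip/in.
φr_n = 0.75 × 0.6 × 60 × (0.707 × 0.625) = 11.93 kip/in → adequate.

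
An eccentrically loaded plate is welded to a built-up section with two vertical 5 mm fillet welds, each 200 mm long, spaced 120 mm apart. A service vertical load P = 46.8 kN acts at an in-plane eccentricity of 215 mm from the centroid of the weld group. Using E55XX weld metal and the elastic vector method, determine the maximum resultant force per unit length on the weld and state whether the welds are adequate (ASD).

E55XX → F_EXX = 550 MPa.
Total weld length L_w = 400 mm. Treat welds as unit-width lines.
Polar moment about centroid: J = 2[d³/12 + d(b/2)²] = 2[200³/12 + 200×60²] = 2773000 mm³.
Direct shear f_v = P/L_w = 46.8×10³ / 400 = 117 N/mm (vertical).
Torsion M = P·e = 46.8×10³ × 215 = 10062000 N·mm.
Critical point at (x, y) = (60, 100) from centroid. f_tx = M·y/J = 362.8 N/mm; f_ty = M·x/J = 217.7 N/mm.
Resultant f_max = √[f_tx² + (f_v + f_ty)²] = √[362.8² + (117 + 217.7)²] = 493.6 N/mm.
Capacity per unit length: r_n/Ω = (1/2.0) × 0.6 × 550 × (0.707 × 5) = 583.3 N/mm.
493.6 ≤ 583.3 → adequate.

f_max ≈ 494 N/mm; adequate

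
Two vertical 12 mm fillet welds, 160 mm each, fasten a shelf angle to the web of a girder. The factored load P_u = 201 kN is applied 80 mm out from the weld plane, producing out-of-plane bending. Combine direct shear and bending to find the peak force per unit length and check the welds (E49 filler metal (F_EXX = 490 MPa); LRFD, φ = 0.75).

L_w = 2 × 160 = 320 mm; section modulus (unit throat) S = 2 × L²/6 = 8533 mm².
Direct shear f_v = P/L_w = 201×10³/320 = 628.1 N/mm.
Moment M = P × e = 201×10³ × 80 = 16080000 N·mm; bending f_b = M/S = 1884 N/mm.
f_max = √(f_v² + f_b²) = √(628.1² + 1884²) = 1986 N/mm.
φr_n = 0.75 × 0.6 × 490 × (0.707 × 12) = 1871 N/mm → NOT adequate.

f_max ≈ 1990 N/mm; NOT adequate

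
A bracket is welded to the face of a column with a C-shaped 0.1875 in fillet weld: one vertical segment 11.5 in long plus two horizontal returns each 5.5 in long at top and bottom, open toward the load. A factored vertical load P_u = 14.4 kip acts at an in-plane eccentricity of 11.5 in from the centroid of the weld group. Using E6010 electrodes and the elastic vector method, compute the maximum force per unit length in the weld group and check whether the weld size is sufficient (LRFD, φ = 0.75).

f_max ≈ 2.52 kip/in; adequate

E60XX → F_EXX = 60 ksi.
Total weld length L_w = 22.5 in. Treat welds as unit-width lines.
Centroid: x̄ = 2×5.5×2.75 / 22.5 = 1.344 in from the vertical weld.
Polar moment about centroid: J = I_x + I_y = [11.5³/12 + 2×5.5×5.75²] + [11.5×1.344² + 2(5.5³/12 + 5.5×1.406²)] = 560.7 in³.
Direct shear f_v = P/L_w = 14.4 / 22.5 = 0.64 kip/in (vertical).
Torsion M = P·e = 14.4 × 11.5 = 165.6 kip·in.
Critical point at (x, y) = (4.156, 5.75) from centroid. f_tx = M·y/J = 1.698 kip/in; f_ty = M·x/J = 1.227 kip/in.
Resultant f_max = √[f_tx² + (f_v + f_ty)²] = √[1.698² + (0.64 + 1.227)²] = 2.524 kip/in.
Capacity per unit length: φr_n = 0.75 × 0.6 × 60 × (0.707 × 0.1875) = 3.579 kip/in.
2.524 ≤ 3.579 → adequate.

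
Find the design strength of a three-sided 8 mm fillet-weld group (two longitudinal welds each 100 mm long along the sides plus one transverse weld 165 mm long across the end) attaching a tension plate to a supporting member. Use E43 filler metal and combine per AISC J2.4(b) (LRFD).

E43XX → F_EXX = 430 MPa.
t_e = 0.707 × 8 = 5.656 mm.
R_nwl = 0.6 × 430 × 5.656 × 200 × 10⁻³ = 291.8 kN (longitudinal, 2 welds).
R_nwt = 0.6 × 430 × 5.656 × 165 × 10⁻³ = 240.8 kN (transverse, base value).
(i) R_nwl + R_nwt = 532.6 kN; (ii) 0.85 R_nwl + 1.5 R_nwt = 609.2 kN.
R_n = max = 609.2 kN [governs: (ii)]; φR_n = 456.9 kN.

φR_n ≈ 457 kN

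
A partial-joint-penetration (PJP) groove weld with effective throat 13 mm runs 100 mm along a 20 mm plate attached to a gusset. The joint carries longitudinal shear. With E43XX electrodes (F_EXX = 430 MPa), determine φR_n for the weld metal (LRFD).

φR_n ≈ 252 kN

Effective throat (given) t_e = 13 mm.
A_we = 13 × 100 = 1300 mm².
F_nw = 0.6 F_EXX = 258 MPa.
φR_n = 0.75 × 258 × 1300 × 10⁻³ = 251.6 kN.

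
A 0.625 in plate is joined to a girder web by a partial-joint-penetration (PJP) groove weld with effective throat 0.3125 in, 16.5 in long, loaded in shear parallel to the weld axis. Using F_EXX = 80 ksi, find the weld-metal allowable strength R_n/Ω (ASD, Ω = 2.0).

Effective throat (given) t_e = 0.3125 in.
A_we = 0.3125 × 16.5 = 5.156 in².
F_nw = 0.6 F_EXX = 48 ksi.
R_n/Ω = (48 × 5.156) / 2.0 = 123.8 kips.

R_n/Ω ≈ 124 kips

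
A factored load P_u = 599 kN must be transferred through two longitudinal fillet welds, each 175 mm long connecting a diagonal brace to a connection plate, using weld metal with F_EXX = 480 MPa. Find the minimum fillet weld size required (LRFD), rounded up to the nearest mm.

Total weld length L = 350 mm.
Required throat t_e = P_u / (φ × 0.6 F_EXX × L) = 599 / (0.75 × 0.6 × 480 × 350 × 10⁻³) = 7.923 mm.
Required leg w = t_e / 0.707 = 11.21 mm → use 12 mm.

w = 12 mm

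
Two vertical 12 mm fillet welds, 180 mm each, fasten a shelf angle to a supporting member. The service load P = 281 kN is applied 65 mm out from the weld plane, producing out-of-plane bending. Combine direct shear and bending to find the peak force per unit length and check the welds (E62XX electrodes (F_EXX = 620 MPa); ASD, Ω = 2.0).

f_max ≈ 1860 N/mm; NOT adequate

L_w = 2 × 180 = 360 mm; section modulus (unit throat) S = 2 × L²/6 = 10800 mm².
Direct shear f_v = P/L_w = 281×10³/360 = 780.6 N/mm.
Moment M = P × e = 281×10³ × 65 = 18265000 N·mm; bending f_b = M/S = 1691 N/mm.
f_max = √(f_v² + f_b²) = √(780.6² + 1691²) = 1863 N/mm.
r_n/Ω = (1/2.0) × 0.6 × 620 × (0.707 × 12) = 1578 N/mm → NOT adequate.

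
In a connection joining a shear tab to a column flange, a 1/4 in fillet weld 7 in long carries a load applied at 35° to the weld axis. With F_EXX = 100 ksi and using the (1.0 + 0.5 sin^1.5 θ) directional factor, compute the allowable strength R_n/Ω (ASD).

t_e = 0.707 × 0.25 = 0.1767 in; A_we = 0.1767 × 7 = 1.237 in².
Directional factor: 1.0 + 0.5 sin^1.5(35°) = 1.217.
F_nw = 0.6 × 100 × 1.217 = 73.03 ksi.
R_n/Ω = (73.03 × 1.237) / 2.0 = 45.18 kips.

R_n/Ω ≈ 45.2 kips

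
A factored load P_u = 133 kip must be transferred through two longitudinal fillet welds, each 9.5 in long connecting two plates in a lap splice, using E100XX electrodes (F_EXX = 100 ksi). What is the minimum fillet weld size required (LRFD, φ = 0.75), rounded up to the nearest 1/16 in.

w = 1/4 in

Total weld length L = 19 in.
Required throat t_e = P_u / (φ × 0.6 F_EXX × L) = 133 / (0.75 × 0.6 × 100 × 19) = 0.1556 in.
Required leg w = t_e / 0.707 = 0.22 in → use 1/4 in.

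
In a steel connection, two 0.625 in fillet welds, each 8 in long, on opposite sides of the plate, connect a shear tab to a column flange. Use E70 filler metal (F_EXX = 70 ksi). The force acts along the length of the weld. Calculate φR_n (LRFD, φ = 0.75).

φR_n ≈ 223 kips

Effective throat t_e = 0.707 × 0.625 = 0.4419 in.
Total length L = 16 in; A_we = 0.4419 × 16 = 7.07 in².
F_nw = 0.6 F_EXX = 0.6 × 70 = 42 ksi.
φR_n = 0.75 × 42 × 7.07 = 222.7 kips.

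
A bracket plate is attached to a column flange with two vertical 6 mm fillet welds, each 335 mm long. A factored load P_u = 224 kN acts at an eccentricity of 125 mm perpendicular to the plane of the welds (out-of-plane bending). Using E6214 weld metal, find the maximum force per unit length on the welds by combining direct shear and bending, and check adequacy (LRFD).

f_max ≈ 820 N/mm; adequate

E62XX → F_EXX = 620 MPa.
L_w = 2 × 335 = 670 mm; section modulus (unit throat) S = 2 × L²/6 = 37410 mm².
Direct shear f_v = P/L_w = 224×10³/670 = 334.3 N/mm.
Moment M = P × e = 224×10³ × 125 = 28000000 N·mm; bending f_b = M/S = 748.5 N/mm.
f_max = √(f_v² + f_b²) = √(334.3² + 748.5²) = 819.8 N/mm.
φr_n = 0.75 × 0.6 × 620 × (0.707 × 6) = 1184 N/mm → adequate.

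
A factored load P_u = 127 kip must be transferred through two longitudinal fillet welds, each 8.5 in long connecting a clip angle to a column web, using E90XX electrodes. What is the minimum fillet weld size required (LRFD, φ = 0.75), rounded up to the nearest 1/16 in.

E90XX → F_EXX = 90 ksi.
Total weld length L = 17 in.
Required throat t_e = P_u / (φ × 0.6 F_EXX × L) = 127 / (0.75 × 0.6 × 90 × 17) = 0.1845 in.
Required leg w = t_e / 0.707 = 0.2609 in → use 5/16 in.

w = 5/16 in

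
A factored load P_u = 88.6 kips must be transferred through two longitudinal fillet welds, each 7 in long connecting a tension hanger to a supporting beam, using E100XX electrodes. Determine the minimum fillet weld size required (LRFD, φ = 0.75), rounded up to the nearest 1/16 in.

w = 1/4 in

E100XX → F_EXX = 100 ksi.
Total weld length L = 14 in.
Required throat t_e = P_u / (φ × 0.6 F_EXX × L) = 88.6 / (0.75 × 0.6 × 100 × 14) = 0.1406 in.
Required leg w = t_e / 0.707 = 0.1989 in → use 1/4 in.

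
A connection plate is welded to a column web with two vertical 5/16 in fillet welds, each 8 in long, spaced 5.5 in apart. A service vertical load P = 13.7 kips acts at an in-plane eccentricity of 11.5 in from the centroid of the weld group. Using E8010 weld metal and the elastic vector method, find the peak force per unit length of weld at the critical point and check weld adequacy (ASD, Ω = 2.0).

f_max ≈ 4.25 kip/in; adequate

E80XX → F_EXX = 80 ksi.
Total weld length L_w = 16 in. Treat welds as unit-width lines.
Polar moment about centroid: J = 2[d³/12 + d(b/2)²] = 2[8³/12 + 8×2.75²] = 206.3 in³.
Direct shear f_v = P/L_w = 13.7 / 16 = 0.8562 kip/in (vertical).
Torsion M = P·e = 13.7 × 11.5 = 157.55 kip·in.
Critical point at (x, y) = (2.75, 4) from centroid. f_tx = M·y/J = 3.054 kip/in; f_ty = M·x/J = 2.1 kip/in.
Resultant f_max = √[f_tx² + (f_v + f_ty)²] = √[3.054² + (0.8562 + 2.1)²] = 4.251 kip/in.
Capacity per unit length: r_n/Ω = (1/2.0) × 0.6 × 80 × (0.707 × 0.3125) = 5.302 kip/in.
4.251 ≤ 5.302 → adequate.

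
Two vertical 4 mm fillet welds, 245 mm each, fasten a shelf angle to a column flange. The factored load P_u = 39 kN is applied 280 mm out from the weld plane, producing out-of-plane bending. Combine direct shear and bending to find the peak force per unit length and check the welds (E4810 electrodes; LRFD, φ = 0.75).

E48XX → F_EXX = 480 MPa.
L_w = 2 × 245 = 490 mm; section modulus (unit throat) S = 2 × L²/6 = 20010 mm².
Direct shear f_v = P/L_w = 39×10³/490 = 79.59 N/mm.
Moment M = P × e = 39×10³ × 280 = 10920000 N·mm; bending f_b = M/S = 545.8 N/mm.
f_max = √(f_v² + f_b²) = √(79.59² + 545.8²) = 551.5 N/mm.
φr_n = 0.75 × 0.6 × 480 × (0.707 × 4) = 610.8 N/mm → adequate.

f_max ≈ 552 N/mm; adequate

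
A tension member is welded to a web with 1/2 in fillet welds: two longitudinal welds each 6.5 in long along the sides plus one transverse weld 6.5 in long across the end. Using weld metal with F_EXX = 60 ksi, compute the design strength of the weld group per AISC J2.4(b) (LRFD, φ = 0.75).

t_e = 0.707 × 0.5 = 0.3535 in.
R_nwl = 0.6 × 60 × 0.3535 × 13 = 165.4 kips (longitudinal, 2 welds).
R_nwt = 0.6 × 60 × 0.3535 × 6.5 = 82.72 kips (transverse, base value).
(i) R_nwl + R_nwt = 248.2 kips; (ii) 0.85 R_nwl + 1.5 R_nwt = 264.7 kips.
R_n = max = 264.7 kips [governs: (ii)]; φR_n = 198.5 kips.

φR_n ≈ 199 kips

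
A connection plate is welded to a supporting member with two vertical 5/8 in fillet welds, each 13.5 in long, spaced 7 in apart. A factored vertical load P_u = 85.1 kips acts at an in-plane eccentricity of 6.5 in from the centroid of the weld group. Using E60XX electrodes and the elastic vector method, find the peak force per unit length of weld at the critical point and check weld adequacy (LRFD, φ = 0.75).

f_max ≈ 7.66 kip/in; adequate

E60XX → F_EXX = 60 ksi.
Total weld length L_w = 27 in. Treat welds as unit-width lines.
Polar moment about centroid: J = 2[d³/12 + d(b/2)²] = 2[13.5³/12 + 13.5×3.5²] = 740.8 in³.
Direct shear f_v = P/L_w = 85.1 / 27 = 3.152 kip/in (vertical).
Torsion M = P·e = 85.1 × 6.5 = 553.15 kip·in.
Critical point at (x, y) = (3.5, 6.75) from centroid. f_tx = M·y/J = 5.04 kip/in; f_ty = M·x/J = 2.613 kip/in.
Resultant f_max = √[f_tx² + (f_v + f_ty)²] = √[5.04² + (3.152 + 2.613)²] = 7.658 kip/in.
Capacity per unit length: φr_n = 0.75 × 0.6 × 60 × (0.707 × 0.625) = 11.93 kip/in.
7.658 ≤ 11.93 → adequate.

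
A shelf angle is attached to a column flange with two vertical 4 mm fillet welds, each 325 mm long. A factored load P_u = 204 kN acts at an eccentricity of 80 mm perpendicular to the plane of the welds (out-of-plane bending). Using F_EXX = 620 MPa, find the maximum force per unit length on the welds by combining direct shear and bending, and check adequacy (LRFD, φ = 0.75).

L_w = 2 × 325 = 650 mm; section modulus (unit throat) S = 2 × L²/6 = 35210 mm².
Direct shear f_v = P/L_w = 204×10³/650 = 313.8 N/mm.
Moment M = P × e = 204×10³ × 80 = 16320000 N·mm; bending f_b = M/S = 463.5 N/mm.
f_max = √(f_v² + f_b²) = √(313.8² + 463.5²) = 559.8 N/mm.
φr_n = 0.75 × 0.6 × 620 × (0.707 × 4) = 789 N/mm → adequate.

f_max ≈ 560 N/mm; adequate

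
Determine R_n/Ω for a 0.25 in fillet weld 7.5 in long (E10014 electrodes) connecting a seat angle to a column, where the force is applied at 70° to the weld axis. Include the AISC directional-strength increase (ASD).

E100XX → F_EXX = 100 ksi.
t_e = 0.707 × 0.25 = 0.1767 in; A_we = 0.1767 × 7.5 = 1.326 in².
Directional factor: 1.0 + 0.5 sin^1.5(70°) = 1.455.
F_nw = 0.6 × 100 × 1.455 = 87.33 ksi.
R_n/Ω = (87.33 × 1.326) / 2.0 = 57.88 kips.

R_n/Ω ≈ 57.9 kips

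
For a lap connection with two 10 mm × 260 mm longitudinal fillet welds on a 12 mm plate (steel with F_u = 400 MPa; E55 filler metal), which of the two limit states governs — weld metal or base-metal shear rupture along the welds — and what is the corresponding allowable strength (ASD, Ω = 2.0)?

E55XX → F_EXX = 550 MPa.
t_e = 0.707 × 10 = 7.07 mm; L = 520 mm.
Weld metal: R_n/Ω = (1/2.0) × 0.6 × 550 × 7.07 × 520 × 10⁻³ = 606.6 kN.
Base metal (shear rupture): R_n/Ω = (1/2.0) × 0.6 × 400 × 12 × 520 × 10⁻³ = 748.8 kN.
Governing: weld metal.

R_n/Ω ≈ 607 kN (weld metal governs)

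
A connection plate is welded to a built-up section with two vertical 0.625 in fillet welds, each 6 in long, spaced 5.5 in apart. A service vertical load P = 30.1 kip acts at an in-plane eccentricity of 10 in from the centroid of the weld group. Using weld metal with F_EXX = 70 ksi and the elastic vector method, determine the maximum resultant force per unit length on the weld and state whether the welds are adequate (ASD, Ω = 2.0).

f_max ≈ 11.5 kip/in; NOT adequate

Total weld length L_w = 12 in. Treat welds as unit-width lines.
Polar moment about centroid: J = 2[d³/12 + d(b/2)²] = 2[6³/12 + 6×2.75²] = 126.8 in³.
Direct shear f_v = P/L_w = 30.1 / 12 = 2.508 kip/in (vertical).
Torsion M = P·e = 30.1 × 10 = 301 kip·in.
Critical point at (x, y) = (2.75, 3) from centroid. f_tx = M·y/J = 7.124 kip/in; f_ty = M·x/J = 6.531 kip/in.
Resultant f_max = √[f_tx² + (f_v + f_ty)²] = √[7.124² + (2.508 + 6.531)²] = 11.51 kip/in.
Capacity per unit length: r_n/Ω = (1/2.0) × 0.6 × 70 × (0.707 × 0.625) = 9.279 kip/in.
11.51 > 9.279 → NOT adequate.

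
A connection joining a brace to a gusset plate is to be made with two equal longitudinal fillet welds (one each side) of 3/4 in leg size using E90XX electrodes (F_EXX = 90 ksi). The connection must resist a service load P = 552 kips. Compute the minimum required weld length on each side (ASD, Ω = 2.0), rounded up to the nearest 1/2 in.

L = 19.5 in on each side

Throat t_e = 0.707 × 0.75 = 0.5302 in.
r_n/Ω = (0.6 × 90 × 0.5302) / 2.0 = 14.32 kip/in.
L_req = P / (r_n/Ω) = 552 / 14.32 = 38.56 in total.
Per side: 38.56 / 2 = 19.28 in.
Round up → use L = 19.5 in on each side.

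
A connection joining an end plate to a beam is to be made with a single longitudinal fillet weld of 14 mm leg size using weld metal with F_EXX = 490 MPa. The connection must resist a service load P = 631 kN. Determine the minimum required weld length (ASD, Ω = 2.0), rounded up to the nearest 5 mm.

Throat t_e = 0.707 × 14 = 9.898 mm.
r_n/Ω = (0.6 × 490 × 9.898) / 2.0 = 1455 N/mm = 1.455 kN/mm.
L_req = P / (r_n/Ω) = 631 / 1.455 = 433.7 mm total.
Round up → use L = 435 mm.

L = 435 mm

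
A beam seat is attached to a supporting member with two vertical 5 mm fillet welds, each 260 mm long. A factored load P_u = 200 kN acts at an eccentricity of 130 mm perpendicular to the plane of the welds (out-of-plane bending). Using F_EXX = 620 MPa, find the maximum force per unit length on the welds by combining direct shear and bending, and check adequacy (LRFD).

f_max ≈ 1220 N/mm; NOT adequate

L_w = 2 × 260 = 520 mm; section modulus (unit throat) S = 2 × L²/6 = 22530 mm².
Direct shear f_v = P/L_w = 200×10³/520 = 384.6 N/mm.
Moment M = P × e = 200×10³ × 130 = 26000000 N·mm; bending f_b = M/S = 1154 N/mm.
f_max = √(f_v² + f_b²) = √(384.6² + 1154²) = 1216 N/mm.
φr_n = 0.75 × 0.6 × 620 × (0.707 × 5) = 986.3 N/mm → NOT adequate.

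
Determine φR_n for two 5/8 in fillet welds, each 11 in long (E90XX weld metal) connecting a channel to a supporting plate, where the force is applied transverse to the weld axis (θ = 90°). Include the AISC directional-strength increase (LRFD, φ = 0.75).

E90XX → F_EXX = 90 ksi.
t_e = 0.707 × 0.625 = 0.4419 in; A_we = 0.4419 × 22 = 9.721 in².
Directional factor: 1.0 + 0.5 sin^1.5(90°) = 1.5.
F_nw = 0.6 × 90 × 1.5 = 81 ksi.
φR_n = 0.75 × 81 × 9.721 = 590.6 kip.

φR_n ≈ 591 kip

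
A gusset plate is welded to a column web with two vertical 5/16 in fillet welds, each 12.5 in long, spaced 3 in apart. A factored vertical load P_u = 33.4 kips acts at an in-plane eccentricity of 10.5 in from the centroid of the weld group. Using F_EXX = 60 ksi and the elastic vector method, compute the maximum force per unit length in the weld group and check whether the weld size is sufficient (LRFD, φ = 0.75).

f_max ≈ 6.35 kip/in; NOT adequate

Total weld length L_w = 25 in. Treat welds as unit-width lines.
Polar moment about centroid: J = 2[d³/12 + d(b/2)²] = 2[12.5³/12 + 12.5×1.5²] = 381.8 in³.
Direct shear f_v = P/L_w = 33.4 / 25 = 1.336 kip/in (vertical).
Torsion M = P·e = 33.4 × 10.5 = 350.7 kip·in.
Critical point at (x, y) = (1.5, 6.25) from centroid. f_tx = M·y/J = 5.741 kip/in; f_ty = M·x/J = 1.378 kip/in.
Resultant f_max = √[f_tx² + (f_v + f_ty)²] = √[5.741² + (1.336 + 1.378)²] = 6.35 kip/in.
Capacity per unit length: φr_n = 0.75 × 0.6 × 60 × (0.707 × 0.3125) = 5.965 kip/in.
6.35 > 5.965 → NOT adequate.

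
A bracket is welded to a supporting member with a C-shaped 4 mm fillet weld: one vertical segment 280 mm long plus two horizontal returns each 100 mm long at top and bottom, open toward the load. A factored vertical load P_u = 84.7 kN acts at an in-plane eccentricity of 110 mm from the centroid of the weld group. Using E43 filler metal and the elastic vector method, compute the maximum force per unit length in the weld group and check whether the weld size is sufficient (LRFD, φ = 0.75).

E43XX → F_EXX = 430 MPa.
Total weld length L_w = 480 mm. Treat welds as unit-width lines.
Centroid: x̄ = 2×100×50 / 480 = 20.83 mm from the vertical weld.
Polar moment about centroid: J = I_x + I_y = [280³/12 + 2×100×140²] + [280×20.83² + 2(100³/12 + 100×29.17²)] = 6208000 mm³.
Direct shear f_v = P/L_w = 84.7×10³ / 480 = 176.5 N/mm (vertical).
Torsion M = P·e = 84.7×10³ × 110 = 9317000 N·mm.
Critical point at (x, y) = (79.17, 140) from centroid. f_tx = M·y/J = 210.1 N/mm; f_ty = M·x/J = 118.8 N/mm.
Resultant f_max = √[f_tx² + (f_v + f_ty)²] = √[210.1² + (176.5 + 118.8)²] = 362.4 N/mm.
Capacity per unit length: φr_n = 0.75 × 0.6 × 430 × (0.707 × 4) = 547.2 N/mm.
362.4 ≤ 547.2 → adequate.

f_max ≈ 362 N/mm; adequate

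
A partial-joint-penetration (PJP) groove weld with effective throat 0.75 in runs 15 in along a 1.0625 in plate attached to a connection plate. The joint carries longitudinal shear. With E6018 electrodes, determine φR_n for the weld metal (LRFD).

φR_n ≈ 304 kip

E60XX → F_EXX = 60 ksi.
Effective throat (given) t_e = 0.75 in.
A_we = 0.75 × 15 = 11.25 in².
F_nw = 0.6 F_EXX = 36 ksi.
φR_n = 0.75 × 36 × 11.25 = 303.8 kip.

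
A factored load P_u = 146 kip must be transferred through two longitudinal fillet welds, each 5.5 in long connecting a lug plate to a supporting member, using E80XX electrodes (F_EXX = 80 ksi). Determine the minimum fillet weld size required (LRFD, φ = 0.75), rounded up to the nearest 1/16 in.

Total weld length L = 11 in.
Required throat t_e = P_u / (φ × 0.6 F_EXX × L) = 146 / (0.75 × 0.6 × 80 × 11) = 0.3687 in.
Required leg w = t_e / 0.707 = 0.5215 in → use 9/16 in.

w = 9/16 in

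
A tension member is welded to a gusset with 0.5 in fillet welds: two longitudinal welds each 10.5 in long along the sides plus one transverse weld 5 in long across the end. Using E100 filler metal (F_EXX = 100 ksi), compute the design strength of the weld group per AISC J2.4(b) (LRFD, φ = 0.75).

t_e = 0.707 × 0.5 = 0.3535 in.
R_nwl = 0.6 × 100 × 0.3535 × 21 = 445.4 kip (longitudinal, 2 welds).
R_nwt = 0.6 × 100 × 0.3535 × 5 = 106 kip (transverse, base value).
(i) R_nwl + R_nwt = 551.5 kip; (ii) 0.85 R_nwl + 1.5 R_nwt = 537.7 kip.
R_n = max = 551.5 kip [governs: (i)]; φR_n = 413.6 kip.

φR_n ≈ 414 kip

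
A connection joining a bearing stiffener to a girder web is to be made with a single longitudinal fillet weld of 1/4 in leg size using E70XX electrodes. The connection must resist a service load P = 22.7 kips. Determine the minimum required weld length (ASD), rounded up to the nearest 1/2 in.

E70XX → F_EXX = 70 ksi.
Throat t_e = 0.707 × 0.25 = 0.1767 in.
r_n/Ω = (0.6 × 70 × 0.1767) / 2.0 = 3.712 kip/in.
L_req = P / (r_n/Ω) = 22.7 / 3.712 = 6.116 in total.
Round up → use L = 6.5 in.

L = 6.5 in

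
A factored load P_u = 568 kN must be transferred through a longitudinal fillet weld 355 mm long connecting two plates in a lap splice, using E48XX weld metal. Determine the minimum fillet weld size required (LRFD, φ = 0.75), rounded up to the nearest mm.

w = 11 mm

E48XX → F_EXX = 480 MPa.
Total weld length L = 355 mm.
Required throat t_e = P_u / (φ × 0.6 F_EXX × L) = 568 / (0.75 × 0.6 × 480 × 355 × 10⁻³) = 7.407 mm.
Required leg w = t_e / 0.707 = 10.48 mm → use 11 mm.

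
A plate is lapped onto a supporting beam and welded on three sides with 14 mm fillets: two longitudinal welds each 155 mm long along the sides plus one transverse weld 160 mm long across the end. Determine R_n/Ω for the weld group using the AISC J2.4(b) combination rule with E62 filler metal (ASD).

E62XX → F_EXX = 620 MPa.
t_e = 0.707 × 14 = 9.898 mm.
R_nwl = 0.6 × 620 × 9.898 × 310 × 10⁻³ = 1141 kN (longitudinal, 2 welds).
R_nwt = 0.6 × 620 × 9.898 × 160 × 10⁻³ = 589.1 kN (transverse, base value).
(i) R_nwl + R_nwt = 1731 kN; (ii) 0.85 R_nwl + 1.5 R_nwt = 1854 kN.
R_n = max = 1854 kN [governs: (ii)]; R_n/Ω = 927 kN.

R_n/Ω ≈ 927 kN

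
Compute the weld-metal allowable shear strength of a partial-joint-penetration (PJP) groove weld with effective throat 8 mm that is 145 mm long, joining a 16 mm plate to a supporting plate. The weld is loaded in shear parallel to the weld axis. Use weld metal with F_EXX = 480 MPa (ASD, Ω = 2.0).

R_n/Ω ≈ 167 kN

Effective throat (given) t_e = 8 mm.
A_we = 8 × 145 = 1160 mm².
F_nw = 0.6 F_EXX = 288 MPa.
R_n/Ω = (288 × 1160) / 2.0 × 10⁻³ = 167 kN.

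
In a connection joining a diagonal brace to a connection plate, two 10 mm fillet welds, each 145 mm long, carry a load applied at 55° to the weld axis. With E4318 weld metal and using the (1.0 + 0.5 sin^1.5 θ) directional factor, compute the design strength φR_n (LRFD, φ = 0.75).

E43XX → F_EXX = 430 MPa.
t_e = 0.707 × 10 = 7.07 mm; A_we = 7.07 × 290 = 2050 mm².
Directional factor: 1.0 + 0.5 sin^1.5(55°) = 1.371.
F_nw = 0.6 × 430 × 1.371 = 353.6 MPa.
φR_n = 0.75 × 353.6 × 2050 × 10⁻³ = 543.8 kN.

φR_n ≈ 544 kN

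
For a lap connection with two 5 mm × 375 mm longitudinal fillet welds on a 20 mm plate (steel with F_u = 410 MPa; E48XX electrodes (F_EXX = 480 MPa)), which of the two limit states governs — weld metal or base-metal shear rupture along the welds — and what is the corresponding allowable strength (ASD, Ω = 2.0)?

t_e = 0.707 × 5 = 3.535 mm; L = 750 mm.
Weld metal: R_n/Ω = (1/2.0) × 0.6 × 480 × 3.535 × 750 × 10⁻³ = 381.8 kN.
Base metal (shear rupture): R_n/Ω = (1/2.0) × 0.6 × 410 × 20 × 750 × 10⁻³ = 1845 kN.
Governing: weld metal.

R_n/Ω ≈ 382 kN (weld metal governs)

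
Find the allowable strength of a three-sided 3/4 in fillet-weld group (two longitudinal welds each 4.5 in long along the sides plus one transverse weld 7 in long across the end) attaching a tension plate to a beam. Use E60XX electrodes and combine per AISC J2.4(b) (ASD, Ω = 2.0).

E60XX → F_EXX = 60 ksi.
t_e = 0.707 × 0.75 = 0.5302 in.
R_nwl = 0.6 × 60 × 0.5302 × 9 = 171.8 kip (longitudinal, 2 welds).
R_nwt = 0.6 × 60 × 0.5302 × 7 = 133.6 kip (transverse, base value).
(i) R_nwl + R_nwt = 305.4 kip; (ii) 0.85 R_nwl + 1.5 R_nwt = 346.5 kip.
R_n = max = 346.5 kip [governs: (ii)]; R_n/Ω = 173.2 kip.

R_n/Ω ≈ 173 kip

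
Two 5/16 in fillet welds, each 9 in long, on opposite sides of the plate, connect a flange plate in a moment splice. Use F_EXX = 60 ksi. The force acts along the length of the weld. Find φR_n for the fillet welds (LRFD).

Effective throat t_e = 0.707 × 0.3125 = 0.2209 in.
Total length L = 18 in; A_we = 0.2209 × 18 = 3.977 in².
F_nw = 0.6 F_EXX = 0.6 × 60 = 36 ksi.
φR_n = 0.75 × 36 × 3.977 = 107.4 kip.

φR_n ≈ 107 kip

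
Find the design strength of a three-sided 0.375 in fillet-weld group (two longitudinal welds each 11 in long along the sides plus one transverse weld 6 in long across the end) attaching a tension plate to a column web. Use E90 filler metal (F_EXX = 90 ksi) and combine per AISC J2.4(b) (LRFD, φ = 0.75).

t_e = 0.707 × 0.375 = 0.2651 in.
R_nwl = 0.6 × 90 × 0.2651 × 22 = 315 kip (longitudinal, 2 welds).
R_nwt = 0.6 × 90 × 0.2651 × 6 = 85.9 kip (transverse, base value).
(i) R_nwl + R_nwt = 400.9 kip; (ii) 0.85 R_nwl + 1.5 R_nwt = 396.6 kip.
R_n = max = 400.9 kip [governs: (i)]; φR_n = 300.7 kip.

φR_n ≈ 301 kip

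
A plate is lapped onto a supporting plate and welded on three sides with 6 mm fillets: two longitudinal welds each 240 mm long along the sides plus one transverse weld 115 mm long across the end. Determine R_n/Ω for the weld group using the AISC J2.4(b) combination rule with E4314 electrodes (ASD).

R_n/Ω ≈ 326 kN

E43XX → F_EXX = 430 MPa.
t_e = 0.707 × 6 = 4.242 mm.
R_nwl = 0.6 × 430 × 4.242 × 480 × 10⁻³ = 525.3 kN (longitudinal, 2 welds).
R_nwt = 0.6 × 430 × 4.242 × 115 × 10⁻³ = 125.9 kN (transverse, base value).
(i) R_nwl + R_nwt = 651.2 kN; (ii) 0.85 R_nwl + 1.5 R_nwt = 635.3 kN.
R_n = max = 651.2 kN [governs: (i)]; R_n/Ω = 325.6 kN.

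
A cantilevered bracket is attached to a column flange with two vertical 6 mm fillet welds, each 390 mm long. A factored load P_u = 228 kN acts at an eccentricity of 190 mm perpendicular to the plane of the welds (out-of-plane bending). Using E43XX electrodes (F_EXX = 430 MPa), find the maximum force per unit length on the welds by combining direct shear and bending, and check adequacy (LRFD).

f_max ≈ 903 N/mm; NOT adequate

L_w = 2 × 390 = 780 mm; section modulus (unit throat) S = 2 × L²/6 = 50700 mm².
Direct shear f_v = P/L_w = 228×10³/780 = 292.3 N/mm.
Moment M = P × e = 228×10³ × 190 = 43320000 N·mm; bending f_b = M/S = 854.4 N/mm.
f_max = √(f_v² + f_b²) = √(292.3² + 854.4²) = 903.1 N/mm.
φr_n = 0.75 × 0.6 × 430 × (0.707 × 6) = 820.8 N/mm → NOT adequate.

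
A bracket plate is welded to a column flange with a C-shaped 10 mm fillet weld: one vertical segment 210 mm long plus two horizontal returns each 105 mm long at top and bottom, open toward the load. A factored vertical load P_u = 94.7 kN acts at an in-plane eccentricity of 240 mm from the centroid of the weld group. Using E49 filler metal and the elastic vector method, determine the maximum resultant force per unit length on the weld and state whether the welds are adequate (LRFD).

E49XX → F_EXX = 490 MPa.
Total weld length L_w = 420 mm. Treat welds as unit-width lines.
Centroid: x̄ = 2×105×52.5 / 420 = 26.25 mm from the vertical weld.
Polar moment about centroid: J = I_x + I_y = [210³/12 + 2×105×105²] + [210×26.25² + 2(105³/12 + 105×26.25²)] = 3569000 mm³.
Direct shear f_v = P/L_w = 94.7×10³ / 420 = 225.5 N/mm (vertical).
Torsion M = P·e = 94.7×10³ × 240 = 22728000 N·mm.
Critical point at (x, y) = (78.75, 105) from centroid. f_tx = M·y/J = 668.6 N/mm; f_ty = M·x/J = 501.4 N/mm.
Resultant f_max = √[f_tx² + (f_v + f_ty)²] = √[668.6² + (225.5 + 501.4)²] = 987.6 N/mm.
Capacity per unit length: φr_n = 0.75 × 0.6 × 490 × (0.707 × 10) = 1559 N/mm.
987.6 ≤ 1559 → adequate.

f_max ≈ 988 N/mm; adequate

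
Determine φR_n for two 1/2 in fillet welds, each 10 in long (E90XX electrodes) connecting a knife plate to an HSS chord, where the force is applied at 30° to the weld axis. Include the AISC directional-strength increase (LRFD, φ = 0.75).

φR_n ≈ 337 kip

E90XX → F_EXX = 90 ksi.
t_e = 0.707 × 0.5 = 0.3535 in; A_we = 0.3535 × 20 = 7.07 in².
Directional factor: 1.0 + 0.5 sin^1.5(30°) = 1.177.
F_nw = 0.6 × 90 × 1.177 = 63.55 ksi.
φR_n = 0.75 × 63.55 × 7.07 = 337 kip.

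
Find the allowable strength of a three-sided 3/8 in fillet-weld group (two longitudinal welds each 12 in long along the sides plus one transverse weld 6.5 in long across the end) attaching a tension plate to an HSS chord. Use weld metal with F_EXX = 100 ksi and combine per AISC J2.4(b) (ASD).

t_e = 0.707 × 0.375 = 0.2651 in.
R_nwl = 0.6 × 100 × 0.2651 × 24 = 381.8 kip (longitudinal, 2 welds).
R_nwt = 0.6 × 100 × 0.2651 × 6.5 = 103.4 kip (transverse, base value).
(i) R_nwl + R_nwt = 485.2 kip; (ii) 0.85 R_nwl + 1.5 R_nwt = 479.6 kip.
R_n = max = 485.2 kip [governs: (i)]; R_n/Ω = 242.6 kip.

R_n/Ω ≈ 243 kip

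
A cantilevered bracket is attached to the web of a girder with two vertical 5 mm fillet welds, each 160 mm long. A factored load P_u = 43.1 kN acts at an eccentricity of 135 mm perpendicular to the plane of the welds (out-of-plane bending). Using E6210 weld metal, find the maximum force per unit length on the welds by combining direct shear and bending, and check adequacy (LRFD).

f_max ≈ 695 N/mm; adequate

E62XX → F_EXX = 620 MPa.
L_w = 2 × 160 = 320 mm; section modulus (unit throat) S = 2 × L²/6 = 8533 mm².
Direct shear f_v = P/L_w = 43.1×10³/320 = 134.7 N/mm.
Moment M = P × e = 43.1×10³ × 135 = 5818500 N·mm; bending f_b = M/S = 681.9 N/mm.
f_max = √(f_v² + f_b²) = √(134.7² + 681.9²) = 695 N/mm.
φr_n = 0.75 × 0.6 × 620 × (0.707 × 5) = 986.3 N/mm → adequate.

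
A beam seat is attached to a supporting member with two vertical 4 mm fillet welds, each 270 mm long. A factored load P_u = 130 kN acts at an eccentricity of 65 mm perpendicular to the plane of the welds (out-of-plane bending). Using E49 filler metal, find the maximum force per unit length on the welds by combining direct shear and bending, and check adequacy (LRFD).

E49XX → F_EXX = 490 MPa.
L_w = 2 × 270 = 540 mm; section modulus (unit throat) S = 2 × L²/6 = 24300 mm².
Direct shear f_v = P/L_w = 130×10³/540 = 240.7 N/mm.
Moment M = P × e = 130×10³ × 65 = 8450000 N·mm; bending f_b = M/S = 347.7 N/mm.
f_max = √(f_v² + f_b²) = √(240.7² + 347.7²) = 422.9 N/mm.
φr_n = 0.75 × 0.6 × 490 × (0.707 × 4) = 623.6 N/mm → adequate.

f_max ≈ 423 N/mm; adequate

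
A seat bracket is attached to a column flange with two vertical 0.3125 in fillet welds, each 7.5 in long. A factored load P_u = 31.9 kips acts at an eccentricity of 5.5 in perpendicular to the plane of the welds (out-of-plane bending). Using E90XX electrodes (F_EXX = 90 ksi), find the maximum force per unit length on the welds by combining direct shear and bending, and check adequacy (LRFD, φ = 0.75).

f_max ≈ 9.6 kip/in; NOT adequate

L_w = 2 × 7.5 = 15 in; section modulus (unit throat) S = 2 × L²/6 = 18.75 in².
Direct shear f_v = P/L_w = 31.9/15 = 2.127 kip/in.
Moment M = P × e = 31.9 × 5.5 = 175.45 kip·in; bending f_b = M/S = 9.357 kip/in.
f_max = √(f_v² + f_b²) = √(2.127² + 9.357²) = 9.596 kip/in.
φr_n = 0.75 × 0.6 × 90 × (0.707 × 0.3125) = 8.948 kip/in → NOT adequate.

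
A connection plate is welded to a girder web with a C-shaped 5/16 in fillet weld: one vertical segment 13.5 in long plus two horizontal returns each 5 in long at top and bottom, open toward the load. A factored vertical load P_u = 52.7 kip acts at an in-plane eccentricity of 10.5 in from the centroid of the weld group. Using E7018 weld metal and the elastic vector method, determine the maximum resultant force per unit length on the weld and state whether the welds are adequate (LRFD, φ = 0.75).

f_max ≈ 7.41 kip/in; NOT adequate

E70XX → F_EXX = 70 ksi.
Total weld length L_w = 23.5 in. Treat welds as unit-width lines.
Centroid: x̄ = 2×5×2.5 / 23.5 = 1.064 in from the vertical weld.
Polar moment about centroid: J = I_x + I_y = [13.5³/12 + 2×5×6.75²] + [13.5×1.064² + 2(5³/12 + 5×1.436²)] = 717.4 in³.
Direct shear f_v = P/L_w = 52.7 / 23.5 = 2.243 kip/in (vertical).
Torsion M = P·e = 52.7 × 10.5 = 553.35 kip·in.
Critical point at (x, y) = (3.936, 6.75) from centroid. f_tx = M·y/J = 5.207 kip/in; f_ty = M·x/J = 3.036 kip/in.
Resultant f_max = √[f_tx² + (f_v + f_ty)²] = √[5.207² + (2.243 + 3.036)²] = 7.414 kip/in.
Capacity per unit length: φr_n = 0.75 × 0.6 × 70 × (0.707 × 0.3125) = 6.96 kip/in.
7.414 > 6.96 → NOT adequate.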